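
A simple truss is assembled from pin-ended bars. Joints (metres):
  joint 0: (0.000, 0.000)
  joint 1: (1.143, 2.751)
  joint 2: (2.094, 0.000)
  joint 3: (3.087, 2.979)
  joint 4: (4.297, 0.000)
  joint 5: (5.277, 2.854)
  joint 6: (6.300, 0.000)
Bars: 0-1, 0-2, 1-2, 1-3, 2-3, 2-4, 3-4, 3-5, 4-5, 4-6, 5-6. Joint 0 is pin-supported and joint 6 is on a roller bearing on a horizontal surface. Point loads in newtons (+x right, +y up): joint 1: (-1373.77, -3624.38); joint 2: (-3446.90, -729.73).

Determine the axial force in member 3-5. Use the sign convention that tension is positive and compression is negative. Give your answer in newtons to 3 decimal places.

-206.997

N=7 nodes, M=11 members, R=3 reactions → 2N=14, M+R=14
member 0 (0-1): L=2.9790, (cx,cy)=(0.3837,0.9235)
member 1 (0-2): L=2.0940, (cx,cy)=(1.0000,0.0000)
member 2 (1-2): L=2.9107, (cx,cy)=(0.3267,-0.9451)
member 3 (1-3): L=1.9573, (cx,cy)=(0.9932,0.1165)
member 4 (2-3): L=3.1401, (cx,cy)=(0.3162,0.9487)
member 5 (2-4): L=2.2030, (cx,cy)=(1.0000,0.0000)
member 6 (3-4): L=3.2154, (cx,cy)=(0.3763,-0.9265)
member 7 (3-5): L=2.1936, (cx,cy)=(0.9984,-0.0570)
member 8 (4-5): L=3.0176, (cx,cy)=(0.3248,0.9458)
member 9 (4-6): L=2.0030, (cx,cy)=(1.0000,0.0000)
member 10 (5-6): L=3.0318, (cx,cy)=(0.3374,-0.9414)
solve A·x = −loads:
  F[0-1] = -4389.8583 N (compression)
  F[0-2] = -3136.3446 N (compression)
  F[1-2] = +399.6909 N (tension)
  F[1-3] = -444.1666 N (compression)
  F[2-3] = +371.0130 N (tension)
  F[2-4] = +323.8183 N (tension)
  F[3-4] = -311.3245 N (compression)
  F[3-5] = -206.9974 N (compression)
  F[4-5] = +304.9701 N (tension)
  F[4-6] = +107.6175 N (tension)
  F[5-6] = -318.9396 N (compression)
  Rx@0 = +4820.6700 N
  Ry@0 = +4053.8751 N
  Ry@6 = +300.2349 N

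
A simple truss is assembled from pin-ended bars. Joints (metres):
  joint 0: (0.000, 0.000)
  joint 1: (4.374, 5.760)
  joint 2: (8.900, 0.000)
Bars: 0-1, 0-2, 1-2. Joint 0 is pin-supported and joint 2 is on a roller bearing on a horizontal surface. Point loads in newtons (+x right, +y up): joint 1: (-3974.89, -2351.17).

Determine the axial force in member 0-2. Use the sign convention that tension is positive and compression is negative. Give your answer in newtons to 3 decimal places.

-1113.432

N=3 nodes, M=3 members, R=3 reactions → 2N=6, M+R=6
member 0 (0-1): L=7.2325, (cx,cy)=(0.6048,0.7964)
member 1 (0-2): L=8.9000, (cx,cy)=(1.0000,0.0000)
member 2 (1-2): L=7.3255, (cx,cy)=(0.6178,-0.7863)
solve A·x = −loads:
  F[0-1] = -4731.4997 N (compression)
  F[0-2] = -1113.4317 N (compression)
  F[1-2] = +1802.1195 N (tension)
  Rx@0 = +3974.8900 N
  Ry@0 = +3768.1755 N
  Ry@2 = -1417.0055 N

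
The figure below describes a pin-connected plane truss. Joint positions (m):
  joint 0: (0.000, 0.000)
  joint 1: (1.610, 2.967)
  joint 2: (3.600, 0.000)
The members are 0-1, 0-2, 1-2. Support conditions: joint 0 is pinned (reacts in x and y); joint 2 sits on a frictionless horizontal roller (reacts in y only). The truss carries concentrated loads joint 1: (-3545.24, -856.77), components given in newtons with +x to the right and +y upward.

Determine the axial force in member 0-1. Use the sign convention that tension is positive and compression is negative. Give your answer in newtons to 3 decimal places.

N=3 nodes, M=3 members, R=3 reactions → 2N=6, M+R=6
member 0 (0-1): L=3.3757, (cx,cy)=(0.4769,0.8789)
member 1 (0-2): L=3.6000, (cx,cy)=(1.0000,0.0000)
member 2 (1-2): L=3.5726, (cx,cy)=(0.5570,-0.8305)
solve A·x = −loads:
  F[0-1] = -3863.1661 N (compression)
  F[0-2] = -1702.7358 N (compression)
  F[1-2] = +3056.8476 N (tension)
  Rx@0 = +3545.2400 N
  Ry@0 = +3395.4720 N
  Ry@2 = -2538.7021 N

-3863.166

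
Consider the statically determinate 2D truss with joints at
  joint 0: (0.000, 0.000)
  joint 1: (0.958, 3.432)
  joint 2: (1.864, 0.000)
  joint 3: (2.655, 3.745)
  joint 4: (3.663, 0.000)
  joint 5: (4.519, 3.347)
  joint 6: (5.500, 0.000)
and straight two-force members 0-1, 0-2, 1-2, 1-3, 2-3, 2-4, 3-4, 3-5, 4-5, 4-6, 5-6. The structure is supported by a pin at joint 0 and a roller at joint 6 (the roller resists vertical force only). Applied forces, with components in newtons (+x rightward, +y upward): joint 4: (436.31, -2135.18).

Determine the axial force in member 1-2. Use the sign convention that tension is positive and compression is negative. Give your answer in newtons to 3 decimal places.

667.124

N=7 nodes, M=11 members, R=3 reactions → 2N=14, M+R=14
member 0 (0-1): L=3.5632, (cx,cy)=(0.2689,0.9632)
member 1 (0-2): L=1.8640, (cx,cy)=(1.0000,0.0000)
member 2 (1-2): L=3.5496, (cx,cy)=(0.2552,-0.9669)
member 3 (1-3): L=1.7256, (cx,cy)=(0.9834,0.1814)
member 4 (2-3): L=3.8276, (cx,cy)=(0.2067,0.9784)
member 5 (2-4): L=1.7990, (cx,cy)=(1.0000,0.0000)
member 6 (3-4): L=3.8783, (cx,cy)=(0.2599,-0.9656)
member 7 (3-5): L=1.9060, (cx,cy)=(0.9780,-0.2088)
member 8 (4-5): L=3.4547, (cx,cy)=(0.2478,0.9688)
member 9 (4-6): L=1.8370, (cx,cy)=(1.0000,0.0000)
member 10 (5-6): L=3.4878, (cx,cy)=(0.2813,-0.9596)
solve A·x = −loads:
  F[0-1] = -740.4126 N (compression)
  F[0-2] = +635.3770 N (tension)
  F[1-2] = +667.1240 N (tension)
  F[1-3] = -375.5749 N (compression)
  F[2-3] = -659.2579 N (compression)
  F[2-4] = +941.8944 N (tension)
  F[3-4] = +902.1736 N (tension)
  F[3-5] = -756.7492 N (compression)
  F[4-5] = +1304.6952 N (tension)
  F[4-6] = +416.7945 N (tension)
  F[5-6] = -1481.8524 N (compression)
  Rx@0 = -436.3100 N
  Ry@0 = +713.1501 N
  Ry@6 = +1422.0299 N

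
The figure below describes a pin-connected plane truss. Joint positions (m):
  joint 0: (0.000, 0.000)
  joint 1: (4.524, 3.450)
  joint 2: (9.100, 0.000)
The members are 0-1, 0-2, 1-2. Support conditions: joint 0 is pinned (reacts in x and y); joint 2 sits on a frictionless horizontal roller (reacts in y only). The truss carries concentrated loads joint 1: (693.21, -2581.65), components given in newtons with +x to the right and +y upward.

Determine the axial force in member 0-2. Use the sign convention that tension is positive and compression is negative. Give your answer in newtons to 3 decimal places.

N=3 nodes, M=3 members, R=3 reactions → 2N=6, M+R=6
member 0 (0-1): L=5.6894, (cx,cy)=(0.7952,0.6064)
member 1 (0-2): L=9.1000, (cx,cy)=(1.0000,0.0000)
member 2 (1-2): L=5.7308, (cx,cy)=(0.7985,-0.6020)
solve A·x = −loads:
  F[0-1] = -1707.4592 N (compression)
  F[0-2] = +2050.9224 N (tension)
  F[1-2] = -2568.5016 N (compression)
  Rx@0 = -693.2100 N
  Ry@0 = +1035.3908 N
  Ry@2 = +1546.2592 N

2050.922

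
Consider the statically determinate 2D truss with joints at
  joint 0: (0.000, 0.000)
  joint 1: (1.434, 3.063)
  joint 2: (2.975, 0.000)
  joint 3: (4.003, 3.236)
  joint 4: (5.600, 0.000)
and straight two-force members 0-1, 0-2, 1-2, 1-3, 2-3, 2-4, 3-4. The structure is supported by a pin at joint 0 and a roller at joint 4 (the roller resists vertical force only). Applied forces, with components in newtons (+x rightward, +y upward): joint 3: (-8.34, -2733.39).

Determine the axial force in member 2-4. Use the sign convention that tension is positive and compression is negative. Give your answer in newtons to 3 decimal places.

N=5 nodes, M=7 members, R=3 reactions → 2N=10, M+R=10
member 0 (0-1): L=3.3821, (cx,cy)=(0.4240,0.9057)
member 1 (0-2): L=2.9750, (cx,cy)=(1.0000,0.0000)
member 2 (1-2): L=3.4288, (cx,cy)=(0.4494,-0.8933)
member 3 (1-3): L=2.5748, (cx,cy)=(0.9977,0.0672)
member 4 (2-3): L=3.3954, (cx,cy)=(0.3028,0.9531)
member 5 (2-4): L=2.6250, (cx,cy)=(1.0000,0.0000)
member 6 (3-4): L=3.6086, (cx,cy)=(0.4426,-0.8967)
solve A·x = −loads:
  F[0-1] = -866.0231 N (compression)
  F[0-2] = +358.8556 N (tension)
  F[1-2] = +822.4464 N (tension)
  F[1-3] = -738.4954 N (compression)
  F[2-3] = -770.8863 N (compression)
  F[2-4] = +961.8848 N (tension)
  F[3-4] = -2173.4954 N (compression)
  Rx@0 = +8.3400 N
  Ry@0 = +784.3236 N
  Ry@4 = +1949.0664 N

961.885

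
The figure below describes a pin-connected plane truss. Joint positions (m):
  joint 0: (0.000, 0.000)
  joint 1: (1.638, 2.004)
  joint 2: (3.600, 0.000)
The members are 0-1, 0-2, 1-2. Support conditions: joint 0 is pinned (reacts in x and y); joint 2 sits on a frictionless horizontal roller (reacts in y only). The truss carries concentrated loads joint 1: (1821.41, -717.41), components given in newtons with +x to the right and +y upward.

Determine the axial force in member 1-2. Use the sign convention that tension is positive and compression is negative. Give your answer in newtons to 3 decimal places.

N=3 nodes, M=3 members, R=3 reactions → 2N=6, M+R=6
member 0 (0-1): L=2.5883, (cx,cy)=(0.6329,0.7743)
member 1 (0-2): L=3.6000, (cx,cy)=(1.0000,0.0000)
member 2 (1-2): L=2.8045, (cx,cy)=(0.6996,-0.7146)
solve A·x = −loads:
  F[0-1] = +804.5412 N (tension)
  F[0-2] = +1312.2488 N (tension)
  F[1-2] = -1875.7686 N (compression)
  Rx@0 = -1821.4100 N
  Ry@0 = -622.9298 N
  Ry@2 = +1340.3398 N

-1875.769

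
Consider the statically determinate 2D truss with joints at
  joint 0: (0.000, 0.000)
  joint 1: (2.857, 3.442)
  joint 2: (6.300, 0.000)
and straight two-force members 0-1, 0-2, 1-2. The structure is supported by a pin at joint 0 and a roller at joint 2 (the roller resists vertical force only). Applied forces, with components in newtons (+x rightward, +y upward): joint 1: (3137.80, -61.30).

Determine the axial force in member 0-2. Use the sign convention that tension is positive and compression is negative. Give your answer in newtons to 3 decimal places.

1742.640

N=3 nodes, M=3 members, R=3 reactions → 2N=6, M+R=6
member 0 (0-1): L=4.4732, (cx,cy)=(0.6387,0.7695)
member 1 (0-2): L=6.3000, (cx,cy)=(1.0000,0.0000)
member 2 (1-2): L=4.8684, (cx,cy)=(0.7072,-0.7070)
solve A·x = −loads:
  F[0-1] = +2184.4161 N (tension)
  F[0-2] = +1742.6397 N (tension)
  F[1-2] = -2464.1069 N (compression)
  Rx@0 = -3137.8000 N
  Ry@0 = -1680.8336 N
  Ry@2 = +1742.1336 N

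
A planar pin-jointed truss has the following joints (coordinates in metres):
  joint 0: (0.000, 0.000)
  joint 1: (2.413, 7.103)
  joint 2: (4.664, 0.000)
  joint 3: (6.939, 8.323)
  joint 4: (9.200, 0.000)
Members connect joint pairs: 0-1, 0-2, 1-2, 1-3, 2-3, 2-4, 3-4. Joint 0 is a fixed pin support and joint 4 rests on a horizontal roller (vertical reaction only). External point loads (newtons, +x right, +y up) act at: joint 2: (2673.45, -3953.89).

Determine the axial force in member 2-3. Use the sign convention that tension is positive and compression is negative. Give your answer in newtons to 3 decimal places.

2407.530

N=5 nodes, M=7 members, R=3 reactions → 2N=10, M+R=10
member 0 (0-1): L=7.5017, (cx,cy)=(0.3217,0.9469)
member 1 (0-2): L=4.6640, (cx,cy)=(1.0000,0.0000)
member 2 (1-2): L=7.4511, (cx,cy)=(0.3021,-0.9533)
member 3 (1-3): L=4.6875, (cx,cy)=(0.9655,0.2603)
member 4 (2-3): L=8.6283, (cx,cy)=(0.2637,0.9646)
member 5 (2-4): L=4.5360, (cx,cy)=(1.0000,0.0000)
member 6 (3-4): L=8.6246, (cx,cy)=(0.2622,-0.9650)
solve A·x = −loads:
  F[0-1] = -2058.8581 N (compression)
  F[0-2] = +3335.7051 N (tension)
  F[1-2] = +1711.5222 N (tension)
  F[1-3] = -1221.4004 N (compression)
  F[2-3] = +2407.5302 N (tension)
  F[2-4] = +544.5227 N (tension)
  F[3-4] = -2077.0956 N (compression)
  Rx@0 = -2673.4500 N
  Ry@0 = +1949.4397 N
  Ry@4 = +2004.4503 N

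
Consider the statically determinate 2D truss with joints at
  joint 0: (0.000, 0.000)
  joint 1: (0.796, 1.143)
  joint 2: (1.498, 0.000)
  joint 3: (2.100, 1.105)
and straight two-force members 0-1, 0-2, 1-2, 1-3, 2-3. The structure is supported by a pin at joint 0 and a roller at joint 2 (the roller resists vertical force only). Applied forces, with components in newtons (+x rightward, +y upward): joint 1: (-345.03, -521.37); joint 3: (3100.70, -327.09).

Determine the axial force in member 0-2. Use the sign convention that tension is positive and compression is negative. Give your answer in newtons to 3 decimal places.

1424.763

N=4 nodes, M=5 members, R=3 reactions → 2N=8, M+R=8
member 0 (0-1): L=1.3929, (cx,cy)=(0.5715,0.8206)
member 1 (0-2): L=1.4980, (cx,cy)=(1.0000,0.0000)
member 2 (1-2): L=1.3414, (cx,cy)=(0.5233,-0.8521)
member 3 (1-3): L=1.3046, (cx,cy)=(0.9996,-0.0291)
member 4 (2-3): L=1.2583, (cx,cy)=(0.4784,0.8781)
solve A·x = −loads:
  F[0-1] = +2328.8565 N (tension)
  F[0-2] = +1424.7632 N (tension)
  F[1-2] = -2964.9812 N (compression)
  F[1-3] = +3229.0255 N (tension)
  F[2-3] = -265.3711 N (compression)
  Rx@0 = -2755.6700 N
  Ry@0 = -1911.0886 N
  Ry@2 = +2759.5486 N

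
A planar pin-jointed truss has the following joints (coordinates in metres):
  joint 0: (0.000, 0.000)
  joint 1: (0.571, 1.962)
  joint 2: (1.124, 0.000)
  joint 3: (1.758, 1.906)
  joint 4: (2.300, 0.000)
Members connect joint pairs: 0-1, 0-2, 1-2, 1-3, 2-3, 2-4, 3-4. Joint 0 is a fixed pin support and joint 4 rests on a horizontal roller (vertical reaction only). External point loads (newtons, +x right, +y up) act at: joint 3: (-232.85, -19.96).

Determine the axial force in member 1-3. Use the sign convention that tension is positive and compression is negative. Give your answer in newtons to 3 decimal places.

N=5 nodes, M=7 members, R=3 reactions → 2N=10, M+R=10
member 0 (0-1): L=2.0434, (cx,cy)=(0.2794,0.9602)
member 1 (0-2): L=1.1240, (cx,cy)=(1.0000,0.0000)
member 2 (1-2): L=2.0384, (cx,cy)=(0.2713,-0.9625)
member 3 (1-3): L=1.1883, (cx,cy)=(0.9989,-0.0471)
member 4 (2-3): L=2.0087, (cx,cy)=(0.3156,0.9489)
member 5 (2-4): L=1.1760, (cx,cy)=(1.0000,0.0000)
member 6 (3-4): L=1.9816, (cx,cy)=(0.2735,-0.9619)
solve A·x = −loads:
  F[0-1] = -205.8662 N (compression)
  F[0-2] = -175.3235 N (compression)
  F[1-2] = +210.9922 N (tension)
  F[1-3] = -114.8932 N (compression)
  F[2-3] = -214.0200 N (compression)
  F[2-4] = -50.5332 N (compression)
  F[3-4] = +184.7507 N (tension)
  Rx@0 = +232.8500 N
  Ry@0 = +197.6654 N
  Ry@4 = -177.7054 N

-114.893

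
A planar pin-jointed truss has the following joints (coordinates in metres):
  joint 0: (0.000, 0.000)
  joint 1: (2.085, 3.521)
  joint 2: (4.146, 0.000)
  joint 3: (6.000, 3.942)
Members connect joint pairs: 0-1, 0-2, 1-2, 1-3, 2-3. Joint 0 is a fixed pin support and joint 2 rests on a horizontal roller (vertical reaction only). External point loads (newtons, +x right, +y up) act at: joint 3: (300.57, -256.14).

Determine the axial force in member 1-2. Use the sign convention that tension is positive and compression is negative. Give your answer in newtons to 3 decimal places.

-408.602

N=4 nodes, M=5 members, R=3 reactions → 2N=8, M+R=8
member 0 (0-1): L=4.0920, (cx,cy)=(0.5095,0.8605)
member 1 (0-2): L=4.1460, (cx,cy)=(1.0000,0.0000)
member 2 (1-2): L=4.0798, (cx,cy)=(0.5052,-0.8630)
member 3 (1-3): L=3.9376, (cx,cy)=(0.9943,0.1069)
member 4 (2-3): L=4.3562, (cx,cy)=(0.4256,0.9049)
solve A·x = −loads:
  F[0-1] = +465.2437 N (tension)
  F[0-2] = +63.5154 N (tension)
  F[1-2] = -408.6021 N (compression)
  F[1-3] = +446.0231 N (tension)
  F[2-3] = -335.7543 N (compression)
  Rx@0 = -300.5700 N
  Ry@0 = -400.3209 N
  Ry@2 = +656.4609 N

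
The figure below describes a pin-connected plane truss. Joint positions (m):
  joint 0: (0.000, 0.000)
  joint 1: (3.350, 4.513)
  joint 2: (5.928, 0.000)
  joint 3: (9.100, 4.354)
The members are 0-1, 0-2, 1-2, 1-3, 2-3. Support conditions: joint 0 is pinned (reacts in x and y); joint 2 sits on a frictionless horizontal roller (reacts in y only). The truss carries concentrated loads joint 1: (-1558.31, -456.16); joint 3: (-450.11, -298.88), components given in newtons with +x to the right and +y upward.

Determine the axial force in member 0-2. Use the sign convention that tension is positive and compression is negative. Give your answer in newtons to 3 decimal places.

-853.852

N=4 nodes, M=5 members, R=3 reactions → 2N=8, M+R=8
member 0 (0-1): L=5.6205, (cx,cy)=(0.5960,0.8030)
member 1 (0-2): L=5.9280, (cx,cy)=(1.0000,0.0000)
member 2 (1-2): L=5.1974, (cx,cy)=(0.4960,-0.8683)
member 3 (1-3): L=5.7522, (cx,cy)=(0.9996,-0.0276)
member 4 (2-3): L=5.3869, (cx,cy)=(0.5888,0.8083)
solve A·x = −loads:
  F[0-1] = -1937.0781 N (compression)
  F[0-2] = -853.8523 N (compression)
  F[1-2] = +1273.1922 N (tension)
  F[1-3] = -227.8667 N (compression)
  F[2-3] = -377.5775 N (compression)
  Rx@0 = +2008.4200 N
  Ry@0 = +1555.3922 N
  Ry@2 = -800.3522 N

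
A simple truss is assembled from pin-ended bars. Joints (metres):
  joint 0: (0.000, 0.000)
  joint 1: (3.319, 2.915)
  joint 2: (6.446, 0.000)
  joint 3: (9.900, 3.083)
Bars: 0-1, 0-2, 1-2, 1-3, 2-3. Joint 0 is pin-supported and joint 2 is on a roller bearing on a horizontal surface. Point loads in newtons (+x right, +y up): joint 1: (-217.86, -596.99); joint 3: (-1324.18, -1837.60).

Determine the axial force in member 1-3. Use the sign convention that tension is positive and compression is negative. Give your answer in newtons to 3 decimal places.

756.425

N=4 nodes, M=5 members, R=3 reactions → 2N=8, M+R=8
member 0 (0-1): L=4.4174, (cx,cy)=(0.7514,0.6599)
member 1 (0-2): L=6.4460, (cx,cy)=(1.0000,0.0000)
member 2 (1-2): L=4.2750, (cx,cy)=(0.7315,-0.6819)
member 3 (1-3): L=6.5831, (cx,cy)=(0.9997,0.0255)
member 4 (2-3): L=4.6298, (cx,cy)=(0.7460,0.6659)
solve A·x = −loads:
  F[0-1] = -55.7694 N (compression)
  F[0-2] = -1500.1374 N (compression)
  F[1-2] = -793.2291 N (compression)
  F[1-3] = +756.4250 N (tension)
  F[2-3] = -2788.5450 N (compression)
  Rx@0 = +1542.0400 N
  Ry@0 = +36.8021 N
  Ry@2 = +2397.7879 N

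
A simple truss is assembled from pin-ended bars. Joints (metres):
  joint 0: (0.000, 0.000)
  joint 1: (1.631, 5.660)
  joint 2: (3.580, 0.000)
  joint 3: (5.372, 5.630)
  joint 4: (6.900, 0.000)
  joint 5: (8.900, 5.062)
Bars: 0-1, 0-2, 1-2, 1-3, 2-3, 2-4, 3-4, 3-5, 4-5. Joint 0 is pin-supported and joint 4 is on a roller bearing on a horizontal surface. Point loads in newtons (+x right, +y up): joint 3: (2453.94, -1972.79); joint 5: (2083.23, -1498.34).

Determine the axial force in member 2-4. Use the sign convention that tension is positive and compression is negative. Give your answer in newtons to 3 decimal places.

1170.837

N=6 nodes, M=9 members, R=3 reactions → 2N=12, M+R=12
member 0 (0-1): L=5.8903, (cx,cy)=(0.2769,0.9609)
member 1 (0-2): L=3.5800, (cx,cy)=(1.0000,0.0000)
member 2 (1-2): L=5.9862, (cx,cy)=(0.3256,-0.9455)
member 3 (1-3): L=3.7411, (cx,cy)=(1.0000,-0.0080)
member 4 (2-3): L=5.9083, (cx,cy)=(0.3033,0.9529)
member 5 (2-4): L=3.3200, (cx,cy)=(1.0000,0.0000)
member 6 (3-4): L=5.8337, (cx,cy)=(0.2619,-0.9651)
member 7 (3-5): L=3.5734, (cx,cy)=(0.9873,-0.1590)
member 8 (4-5): L=5.4428, (cx,cy)=(0.3675,0.9300)
solve A·x = −loads:
  F[0-1] = +3671.5651 N (tension)
  F[0-2] = +3520.5305 N (tension)
  F[1-2] = -3750.2933 N (compression)
  F[1-3] = +2237.7467 N (tension)
  F[2-3] = +3721.2420 N (tension)
  F[2-4] = +1170.8371 N (tension)
  F[3-4] = -6119.3869 N (compression)
  F[3-5] = +2547.6198 N (tension)
  F[4-5] = -1175.6420 N (compression)
  Rx@0 = -4537.1700 N
  Ry@0 = -3528.0072 N
  Ry@4 = +6999.1372 N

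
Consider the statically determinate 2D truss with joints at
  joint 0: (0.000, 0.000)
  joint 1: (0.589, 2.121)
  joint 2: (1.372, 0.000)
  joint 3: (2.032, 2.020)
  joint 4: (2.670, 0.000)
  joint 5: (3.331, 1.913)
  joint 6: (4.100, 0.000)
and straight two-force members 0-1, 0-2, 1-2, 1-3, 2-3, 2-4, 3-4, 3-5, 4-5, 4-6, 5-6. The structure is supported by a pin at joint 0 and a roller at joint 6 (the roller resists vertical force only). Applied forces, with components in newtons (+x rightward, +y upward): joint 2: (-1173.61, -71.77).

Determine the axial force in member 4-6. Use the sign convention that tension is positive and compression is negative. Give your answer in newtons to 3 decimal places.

9.654

N=7 nodes, M=11 members, R=3 reactions → 2N=14, M+R=14
member 0 (0-1): L=2.2013, (cx,cy)=(0.2676,0.9635)
member 1 (0-2): L=1.3720, (cx,cy)=(1.0000,0.0000)
member 2 (1-2): L=2.2609, (cx,cy)=(0.3463,-0.9381)
member 3 (1-3): L=1.4465, (cx,cy)=(0.9976,-0.0698)
member 4 (2-3): L=2.1251, (cx,cy)=(0.3106,0.9505)
member 5 (2-4): L=1.2980, (cx,cy)=(1.0000,0.0000)
member 6 (3-4): L=2.1184, (cx,cy)=(0.3012,-0.9536)
member 7 (3-5): L=1.3034, (cx,cy)=(0.9966,-0.0821)
member 8 (4-5): L=2.0240, (cx,cy)=(0.3266,0.9452)
member 9 (4-6): L=1.4300, (cx,cy)=(1.0000,0.0000)
member 10 (5-6): L=2.0618, (cx,cy)=(0.3730,-0.9278)
solve A·x = −loads:
  F[0-1] = -49.5604 N (compression)
  F[0-2] = -1160.3489 N (compression)
  F[1-2] = +53.2692 N (tension)
  F[1-3] = -31.7868 N (compression)
  F[2-3] = +22.9312 N (tension)
  F[2-4] = +24.5874 N (tension)
  F[3-4] = -23.6782 N (compression)
  F[3-5] = -17.5152 N (compression)
  F[4-5] = +23.8887 N (tension)
  F[4-6] = +9.6544 N (tension)
  F[5-6] = -25.8845 N (compression)
  Rx@0 = +1173.6100 N
  Ry@0 = +47.7533 N
  Ry@6 = +24.0167 N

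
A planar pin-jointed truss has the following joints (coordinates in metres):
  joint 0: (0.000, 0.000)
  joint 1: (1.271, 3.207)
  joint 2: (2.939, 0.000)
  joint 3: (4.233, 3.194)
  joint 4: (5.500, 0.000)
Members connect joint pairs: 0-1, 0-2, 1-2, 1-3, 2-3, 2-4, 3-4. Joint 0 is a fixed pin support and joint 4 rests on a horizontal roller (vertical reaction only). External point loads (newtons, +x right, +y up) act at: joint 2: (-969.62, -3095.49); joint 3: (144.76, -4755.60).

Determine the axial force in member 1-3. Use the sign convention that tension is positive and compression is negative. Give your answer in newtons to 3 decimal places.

N=5 nodes, M=7 members, R=3 reactions → 2N=10, M+R=10
member 0 (0-1): L=3.4497, (cx,cy)=(0.3684,0.9297)
member 1 (0-2): L=2.9390, (cx,cy)=(1.0000,0.0000)
member 2 (1-2): L=3.6148, (cx,cy)=(0.4614,-0.8872)
member 3 (1-3): L=2.9620, (cx,cy)=(1.0000,-0.0044)
member 4 (2-3): L=3.4462, (cx,cy)=(0.3755,0.9268)
member 5 (2-4): L=2.5610, (cx,cy)=(1.0000,0.0000)
member 6 (3-4): L=3.4361, (cx,cy)=(0.3687,-0.9295)
solve A·x = −loads:
  F[0-1] = -2638.4337 N (compression)
  F[0-2] = +147.2445 N (tension)
  F[1-2] = +2775.9002 N (tension)
  F[1-3] = -2253.0130 N (compression)
  F[2-3] = +682.7359 N (tension)
  F[2-4] = +2141.3911 N (tension)
  F[3-4] = -5807.4807 N (compression)
  Rx@0 = +824.8600 N
  Ry@0 = +2452.8239 N
  Ry@4 = +5398.2661 N

-2253.013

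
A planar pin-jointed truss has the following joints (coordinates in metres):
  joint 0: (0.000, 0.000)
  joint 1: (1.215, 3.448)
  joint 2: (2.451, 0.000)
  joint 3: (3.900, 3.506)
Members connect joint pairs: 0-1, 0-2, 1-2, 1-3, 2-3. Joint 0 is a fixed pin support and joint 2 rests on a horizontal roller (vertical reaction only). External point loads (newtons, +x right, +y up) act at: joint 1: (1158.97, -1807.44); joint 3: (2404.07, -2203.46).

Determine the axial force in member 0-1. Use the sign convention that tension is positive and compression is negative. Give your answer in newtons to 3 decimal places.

N=4 nodes, M=5 members, R=3 reactions → 2N=8, M+R=8
member 0 (0-1): L=3.6558, (cx,cy)=(0.3323,0.9432)
member 1 (0-2): L=2.4510, (cx,cy)=(1.0000,0.0000)
member 2 (1-2): L=3.6628, (cx,cy)=(0.3374,-0.9413)
member 3 (1-3): L=2.6856, (cx,cy)=(0.9998,0.0216)
member 4 (2-3): L=3.7936, (cx,cy)=(0.3820,0.9242)
solve A·x = −loads:
  F[0-1] = +5789.5688 N (tension)
  F[0-2] = +1638.8889 N (tension)
  F[1-2] = -7644.0156 N (compression)
  F[1-3] = +3345.3812 N (tension)
  F[2-3] = -2462.4067 N (compression)
  Rx@0 = -3563.0400 N
  Ry@0 = -5460.4715 N
  Ry@2 = +9471.3715 N

5789.569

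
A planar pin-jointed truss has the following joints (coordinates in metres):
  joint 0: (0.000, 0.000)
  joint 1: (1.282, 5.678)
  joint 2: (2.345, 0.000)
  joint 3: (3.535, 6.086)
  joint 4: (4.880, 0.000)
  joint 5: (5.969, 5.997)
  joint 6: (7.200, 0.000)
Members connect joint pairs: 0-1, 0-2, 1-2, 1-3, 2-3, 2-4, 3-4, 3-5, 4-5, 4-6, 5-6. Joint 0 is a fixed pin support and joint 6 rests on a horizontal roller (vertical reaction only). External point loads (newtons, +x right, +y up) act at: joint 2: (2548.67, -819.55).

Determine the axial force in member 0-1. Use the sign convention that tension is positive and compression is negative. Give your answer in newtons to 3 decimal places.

-566.538

N=7 nodes, M=11 members, R=3 reactions → 2N=14, M+R=14
member 0 (0-1): L=5.8209, (cx,cy)=(0.2202,0.9754)
member 1 (0-2): L=2.3450, (cx,cy)=(1.0000,0.0000)
member 2 (1-2): L=5.7766, (cx,cy)=(0.1840,-0.9829)
member 3 (1-3): L=2.2896, (cx,cy)=(0.9840,0.1782)
member 4 (2-3): L=6.2012, (cx,cy)=(0.1919,0.9814)
member 5 (2-4): L=2.5350, (cx,cy)=(1.0000,0.0000)
member 6 (3-4): L=6.2329, (cx,cy)=(0.2158,-0.9764)
member 7 (3-5): L=2.4356, (cx,cy)=(0.9993,-0.0365)
member 8 (4-5): L=6.0951, (cx,cy)=(0.1787,0.9839)
member 9 (4-6): L=2.3200, (cx,cy)=(1.0000,0.0000)
member 10 (5-6): L=6.1220, (cx,cy)=(0.2011,-0.9796)
solve A·x = −loads:
  F[0-1] = -566.5380 N (compression)
  F[0-2] = +2673.4442 N (tension)
  F[1-2] = +521.5577 N (tension)
  F[1-3] = -224.3400 N (compression)
  F[2-3] = +312.7105 N (tension)
  F[2-4] = +160.7414 N (tension)
  F[3-4] = -269.5221 N (compression)
  F[3-5] = -102.6492 N (compression)
  F[4-5] = +267.4759 N (tension)
  F[4-6] = +54.7911 N (tension)
  F[5-6] = -272.4883 N (compression)
  Rx@0 = -2548.6700 N
  Ry@0 = +552.6271 N
  Ry@6 = +266.9229 N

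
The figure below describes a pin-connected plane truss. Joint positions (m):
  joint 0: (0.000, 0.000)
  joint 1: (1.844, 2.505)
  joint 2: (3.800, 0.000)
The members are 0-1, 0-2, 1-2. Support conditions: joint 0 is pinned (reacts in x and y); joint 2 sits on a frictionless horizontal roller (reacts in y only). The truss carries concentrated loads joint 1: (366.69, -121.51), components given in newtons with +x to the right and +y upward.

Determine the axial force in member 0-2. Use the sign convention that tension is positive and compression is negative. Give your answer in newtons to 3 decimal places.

234.790

N=3 nodes, M=3 members, R=3 reactions → 2N=6, M+R=6
member 0 (0-1): L=3.1105, (cx,cy)=(0.5928,0.8053)
member 1 (0-2): L=3.8000, (cx,cy)=(1.0000,0.0000)
member 2 (1-2): L=3.1782, (cx,cy)=(0.6154,-0.7882)
solve A·x = −loads:
  F[0-1] = +222.4928 N (tension)
  F[0-2] = +234.7905 N (tension)
  F[1-2] = -381.4986 N (compression)
  Rx@0 = -366.6900 N
  Ry@0 = -179.1802 N
  Ry@2 = +300.6902 N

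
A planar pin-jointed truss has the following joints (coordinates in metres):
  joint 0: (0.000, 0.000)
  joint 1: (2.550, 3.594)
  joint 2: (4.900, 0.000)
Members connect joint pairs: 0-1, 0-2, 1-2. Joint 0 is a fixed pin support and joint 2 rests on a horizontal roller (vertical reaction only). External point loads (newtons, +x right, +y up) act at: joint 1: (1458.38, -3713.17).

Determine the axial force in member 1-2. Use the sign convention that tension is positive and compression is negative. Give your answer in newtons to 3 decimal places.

-3586.833

N=3 nodes, M=3 members, R=3 reactions → 2N=6, M+R=6
member 0 (0-1): L=4.4067, (cx,cy)=(0.5787,0.8156)
member 1 (0-2): L=4.9000, (cx,cy)=(1.0000,0.0000)
member 2 (1-2): L=4.2941, (cx,cy)=(0.5473,-0.8370)
solve A·x = −loads:
  F[0-1] = -871.9417 N (compression)
  F[0-2] = +1962.9373 N (tension)
  F[1-2] = -3586.8333 N (compression)
  Rx@0 = -1458.3800 N
  Ry@0 = +711.1289 N
  Ry@2 = +3002.0411 N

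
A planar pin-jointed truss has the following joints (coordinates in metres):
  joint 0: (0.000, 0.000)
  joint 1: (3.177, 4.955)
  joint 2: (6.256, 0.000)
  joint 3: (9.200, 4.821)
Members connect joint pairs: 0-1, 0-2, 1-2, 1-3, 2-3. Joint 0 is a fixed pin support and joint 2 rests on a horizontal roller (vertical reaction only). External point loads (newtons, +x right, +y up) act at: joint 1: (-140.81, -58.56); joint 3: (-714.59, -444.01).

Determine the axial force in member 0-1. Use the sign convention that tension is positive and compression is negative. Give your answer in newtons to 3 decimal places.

-572.662

N=4 nodes, M=5 members, R=3 reactions → 2N=8, M+R=8
member 0 (0-1): L=5.8860, (cx,cy)=(0.5398,0.8418)
member 1 (0-2): L=6.2560, (cx,cy)=(1.0000,0.0000)
member 2 (1-2): L=5.8337, (cx,cy)=(0.5278,-0.8494)
member 3 (1-3): L=6.0245, (cx,cy)=(0.9998,-0.0222)
member 4 (2-3): L=5.6488, (cx,cy)=(0.5212,0.8535)
solve A·x = −loads:
  F[0-1] = -572.6615 N (compression)
  F[0-2] = -546.3045 N (compression)
  F[1-2] = +510.0868 N (tension)
  F[1-3] = -437.6144 N (compression)
  F[2-3] = -531.6566 N (compression)
  Rx@0 = +855.4000 N
  Ry@0 = +482.0800 N
  Ry@2 = +20.4900 N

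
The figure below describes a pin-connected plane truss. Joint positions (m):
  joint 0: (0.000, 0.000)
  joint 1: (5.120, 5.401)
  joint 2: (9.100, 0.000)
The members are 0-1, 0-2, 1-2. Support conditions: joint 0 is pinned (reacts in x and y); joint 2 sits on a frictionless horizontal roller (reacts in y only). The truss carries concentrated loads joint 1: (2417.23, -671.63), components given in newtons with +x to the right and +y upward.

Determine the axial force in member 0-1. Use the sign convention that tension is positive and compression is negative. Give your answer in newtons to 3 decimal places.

N=3 nodes, M=3 members, R=3 reactions → 2N=6, M+R=6
member 0 (0-1): L=7.4421, (cx,cy)=(0.6880,0.7257)
member 1 (0-2): L=9.1000, (cx,cy)=(1.0000,0.0000)
member 2 (1-2): L=6.7090, (cx,cy)=(0.5932,-0.8050)
solve A·x = −loads:
  F[0-1] = +1572.0917 N (tension)
  F[0-2] = +1335.6691 N (tension)
  F[1-2] = -2251.5216 N (compression)
  Rx@0 = -2417.2300 N
  Ry@0 = -1140.9200 N
  Ry@2 = +1812.5500 N

1572.092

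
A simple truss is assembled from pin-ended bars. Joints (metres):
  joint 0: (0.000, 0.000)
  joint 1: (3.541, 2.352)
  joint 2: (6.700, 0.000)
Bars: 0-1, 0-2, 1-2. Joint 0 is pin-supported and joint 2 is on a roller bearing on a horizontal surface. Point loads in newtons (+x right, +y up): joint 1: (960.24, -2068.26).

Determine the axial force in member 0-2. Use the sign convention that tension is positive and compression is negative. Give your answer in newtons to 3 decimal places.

N=3 nodes, M=3 members, R=3 reactions → 2N=6, M+R=6
member 0 (0-1): L=4.2510, (cx,cy)=(0.8330,0.5533)
member 1 (0-2): L=6.7000, (cx,cy)=(1.0000,0.0000)
member 2 (1-2): L=3.9384, (cx,cy)=(0.8021,-0.5972)
solve A·x = −loads:
  F[0-1] = -1153.2547 N (compression)
  F[0-2] = +1920.8897 N (tension)
  F[1-2] = -2394.8333 N (compression)
  Rx@0 = -960.2400 N
  Ry@0 = +638.0819 N
  Ry@2 = +1430.1781 N

1920.890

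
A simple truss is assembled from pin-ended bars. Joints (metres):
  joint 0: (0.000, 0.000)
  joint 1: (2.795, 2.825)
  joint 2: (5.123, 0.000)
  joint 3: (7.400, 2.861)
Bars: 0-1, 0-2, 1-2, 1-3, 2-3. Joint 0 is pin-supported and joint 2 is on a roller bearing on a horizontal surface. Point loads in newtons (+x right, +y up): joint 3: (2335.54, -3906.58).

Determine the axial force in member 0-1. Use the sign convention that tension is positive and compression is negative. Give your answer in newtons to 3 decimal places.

N=4 nodes, M=5 members, R=3 reactions → 2N=8, M+R=8
member 0 (0-1): L=3.9740, (cx,cy)=(0.7033,0.7109)
member 1 (0-2): L=5.1230, (cx,cy)=(1.0000,0.0000)
member 2 (1-2): L=3.6606, (cx,cy)=(0.6360,-0.7717)
member 3 (1-3): L=4.6051, (cx,cy)=(1.0000,0.0078)
member 4 (2-3): L=3.6565, (cx,cy)=(0.6227,0.7824)
solve A·x = −loads:
  F[0-1] = +4277.3603 N (tension)
  F[0-2] = -672.8224 N (compression)
  F[1-2] = -3884.5715 N (compression)
  F[1-3] = +5478.9470 N (tension)
  F[2-3] = -5047.5540 N (compression)
  Rx@0 = -2335.5400 N
  Ry@0 = -3040.6525 N
  Ry@2 = +6947.2325 N

4277.360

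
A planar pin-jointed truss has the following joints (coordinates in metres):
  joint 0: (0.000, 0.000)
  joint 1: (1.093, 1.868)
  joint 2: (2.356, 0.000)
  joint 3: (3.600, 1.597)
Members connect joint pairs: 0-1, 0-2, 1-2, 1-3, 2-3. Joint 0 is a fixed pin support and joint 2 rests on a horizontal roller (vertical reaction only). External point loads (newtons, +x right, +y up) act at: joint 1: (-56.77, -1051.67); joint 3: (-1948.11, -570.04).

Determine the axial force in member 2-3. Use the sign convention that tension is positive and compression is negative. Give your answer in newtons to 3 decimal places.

N=4 nodes, M=5 members, R=3 reactions → 2N=8, M+R=8
member 0 (0-1): L=2.1643, (cx,cy)=(0.5050,0.8631)
member 1 (0-2): L=2.3560, (cx,cy)=(1.0000,0.0000)
member 2 (1-2): L=2.2549, (cx,cy)=(0.5601,-0.8284)
member 3 (1-3): L=2.5216, (cx,cy)=(0.9942,-0.1075)
member 4 (2-3): L=2.0243, (cx,cy)=(0.6145,0.7889)
solve A·x = −loads:
  F[0-1] = -1886.5707 N (compression)
  F[0-2] = -1052.1246 N (compression)
  F[1-2] = +877.0984 N (tension)
  F[1-3] = -1395.3407 N (compression)
  F[2-3] = -912.6622 N (compression)
  Rx@0 = +2004.8800 N
  Ry@0 = +1628.3139 N
  Ry@2 = -6.6039 N

-912.662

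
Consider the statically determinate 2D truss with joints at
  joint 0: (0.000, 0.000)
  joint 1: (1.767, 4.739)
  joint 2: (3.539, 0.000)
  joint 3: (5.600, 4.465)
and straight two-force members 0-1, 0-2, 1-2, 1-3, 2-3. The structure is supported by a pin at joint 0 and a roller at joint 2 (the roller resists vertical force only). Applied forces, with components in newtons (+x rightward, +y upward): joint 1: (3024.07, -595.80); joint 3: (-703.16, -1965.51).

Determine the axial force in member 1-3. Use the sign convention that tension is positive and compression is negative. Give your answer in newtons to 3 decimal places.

198.085

N=4 nodes, M=5 members, R=3 reactions → 2N=8, M+R=8
member 0 (0-1): L=5.0577, (cx,cy)=(0.3494,0.9370)
member 1 (0-2): L=3.5390, (cx,cy)=(1.0000,0.0000)
member 2 (1-2): L=5.0595, (cx,cy)=(0.3502,-0.9367)
member 3 (1-3): L=3.8428, (cx,cy)=(0.9975,-0.0713)
member 4 (2-3): L=4.9177, (cx,cy)=(0.4191,0.9079)
solve A·x = −loads:
  F[0-1] = +4278.2417 N (tension)
  F[0-2] = +826.2304 N (tension)
  F[1-2] = -4930.8889 N (compression)
  F[1-3] = +198.0848 N (tension)
  F[2-3] = -2149.2420 N (compression)
  Rx@0 = -2320.9100 N
  Ry@0 = -4008.6513 N
  Ry@2 = +6569.9613 N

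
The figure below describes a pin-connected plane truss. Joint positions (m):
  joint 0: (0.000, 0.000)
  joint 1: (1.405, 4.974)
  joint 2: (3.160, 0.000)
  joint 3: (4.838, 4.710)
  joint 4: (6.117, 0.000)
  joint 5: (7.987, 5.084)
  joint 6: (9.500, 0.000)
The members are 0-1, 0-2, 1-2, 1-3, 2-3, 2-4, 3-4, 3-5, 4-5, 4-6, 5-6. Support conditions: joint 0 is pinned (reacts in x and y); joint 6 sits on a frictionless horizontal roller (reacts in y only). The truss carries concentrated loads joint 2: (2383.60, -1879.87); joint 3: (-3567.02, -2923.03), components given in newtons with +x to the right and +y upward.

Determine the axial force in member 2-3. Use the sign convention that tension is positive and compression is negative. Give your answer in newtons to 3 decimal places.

-2973.948

N=7 nodes, M=11 members, R=3 reactions → 2N=14, M+R=14
member 0 (0-1): L=5.1686, (cx,cy)=(0.2718,0.9623)
member 1 (0-2): L=3.1600, (cx,cy)=(1.0000,0.0000)
member 2 (1-2): L=5.2745, (cx,cy)=(0.3327,-0.9430)
member 3 (1-3): L=3.4431, (cx,cy)=(0.9971,-0.0767)
member 4 (2-3): L=5.0000, (cx,cy)=(0.3356,0.9420)
member 5 (2-4): L=2.9570, (cx,cy)=(1.0000,0.0000)
member 6 (3-4): L=4.8806, (cx,cy)=(0.2621,-0.9651)
member 7 (3-5): L=3.1711, (cx,cy)=(0.9930,0.1179)
member 8 (4-5): L=5.4170, (cx,cy)=(0.3452,0.9385)
member 9 (4-6): L=3.3830, (cx,cy)=(1.0000,0.0000)
member 10 (5-6): L=5.3044, (cx,cy)=(0.2852,-0.9585)
solve A·x = −loads:
  F[0-1] = -4631.9118 N (compression)
  F[0-2] = +75.6835 N (tension)
  F[1-2] = +4964.1917 N (tension)
  F[1-3] = -2919.4376 N (compression)
  F[2-3] = -2973.9480 N (compression)
  F[2-4] = +341.8846 N (tension)
  F[3-4] = -387.4913 N (compression)
  F[3-5] = -242.0279 N (compression)
  F[4-5] = +398.4431 N (tension)
  F[4-6] = +102.7925 N (tension)
  F[5-6] = -360.3757 N (compression)
  Rx@0 = +1183.4200 N
  Ry@0 = +4457.4954 N
  Ry@6 = +345.4046 N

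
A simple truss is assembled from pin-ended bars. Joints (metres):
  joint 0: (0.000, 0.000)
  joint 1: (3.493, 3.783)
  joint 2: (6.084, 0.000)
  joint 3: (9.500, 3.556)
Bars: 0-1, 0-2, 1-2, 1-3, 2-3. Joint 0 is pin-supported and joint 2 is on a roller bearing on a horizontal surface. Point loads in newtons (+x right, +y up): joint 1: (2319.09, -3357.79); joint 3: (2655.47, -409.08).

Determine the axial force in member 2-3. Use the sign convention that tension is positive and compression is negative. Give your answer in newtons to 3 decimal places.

-413.108

N=4 nodes, M=5 members, R=3 reactions → 2N=8, M+R=8
member 0 (0-1): L=5.1490, (cx,cy)=(0.6784,0.7347)
member 1 (0-2): L=6.0840, (cx,cy)=(1.0000,0.0000)
member 2 (1-2): L=4.5852, (cx,cy)=(0.5651,-0.8250)
member 3 (1-3): L=6.0113, (cx,cy)=(0.9993,-0.0378)
member 4 (2-3): L=4.9309, (cx,cy)=(0.6928,0.7212)
solve A·x = −loads:
  F[0-1] = +2441.4903 N (tension)
  F[0-2] = +3318.2897 N (tension)
  F[1-2] = -6378.7623 N (compression)
  F[1-3] = +2943.7576 N (tension)
  F[2-3] = -413.1078 N (compression)
  Rx@0 = -4974.5600 N
  Ry@0 = -1793.7791 N
  Ry@2 = +5560.6491 N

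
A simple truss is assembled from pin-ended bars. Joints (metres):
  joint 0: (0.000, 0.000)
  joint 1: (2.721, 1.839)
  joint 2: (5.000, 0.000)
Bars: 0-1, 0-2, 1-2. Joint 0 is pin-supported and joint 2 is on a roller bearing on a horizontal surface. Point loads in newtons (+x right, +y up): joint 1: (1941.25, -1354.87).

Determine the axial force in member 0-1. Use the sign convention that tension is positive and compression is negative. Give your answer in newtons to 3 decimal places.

N=3 nodes, M=3 members, R=3 reactions → 2N=6, M+R=6
member 0 (0-1): L=3.2842, (cx,cy)=(0.8285,0.5600)
member 1 (0-2): L=5.0000, (cx,cy)=(1.0000,0.0000)
member 2 (1-2): L=2.9284, (cx,cy)=(0.7782,-0.6280)
solve A·x = −loads:
  F[0-1] = +172.2304 N (tension)
  F[0-2] = +1798.5536 N (tension)
  F[1-2] = -2311.0823 N (compression)
  Rx@0 = -1941.2500 N
  Ry@0 = -96.4420 N
  Ry@2 = +1451.3120 N

172.230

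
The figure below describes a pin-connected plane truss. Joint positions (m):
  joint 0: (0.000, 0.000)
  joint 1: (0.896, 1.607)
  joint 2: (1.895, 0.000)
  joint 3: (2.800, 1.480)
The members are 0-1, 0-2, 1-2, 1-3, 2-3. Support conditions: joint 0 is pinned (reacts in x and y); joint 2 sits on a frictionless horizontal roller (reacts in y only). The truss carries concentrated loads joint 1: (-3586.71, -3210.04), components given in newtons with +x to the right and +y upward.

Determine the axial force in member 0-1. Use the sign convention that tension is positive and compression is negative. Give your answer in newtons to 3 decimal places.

N=4 nodes, M=5 members, R=3 reactions → 2N=8, M+R=8
member 0 (0-1): L=1.8399, (cx,cy)=(0.4870,0.8734)
member 1 (0-2): L=1.8950, (cx,cy)=(1.0000,0.0000)
member 2 (1-2): L=1.8922, (cx,cy)=(0.5280,-0.8493)
member 3 (1-3): L=1.9082, (cx,cy)=(0.9978,-0.0666)
member 4 (2-3): L=1.7348, (cx,cy)=(0.5217,0.8531)
solve A·x = −loads:
  F[0-1] = -5419.9623 N (compression)
  F[0-2] = -947.2934 N (compression)
  F[1-2] = +1794.2702 N (tension)
  F[1-3] = +0.0000 N (tension)
  F[2-3] = -0.0000 N (compression)
  Rx@0 = +3586.7100 N
  Ry@0 = +4733.8643 N
  Ry@2 = -1523.8243 N

-5419.962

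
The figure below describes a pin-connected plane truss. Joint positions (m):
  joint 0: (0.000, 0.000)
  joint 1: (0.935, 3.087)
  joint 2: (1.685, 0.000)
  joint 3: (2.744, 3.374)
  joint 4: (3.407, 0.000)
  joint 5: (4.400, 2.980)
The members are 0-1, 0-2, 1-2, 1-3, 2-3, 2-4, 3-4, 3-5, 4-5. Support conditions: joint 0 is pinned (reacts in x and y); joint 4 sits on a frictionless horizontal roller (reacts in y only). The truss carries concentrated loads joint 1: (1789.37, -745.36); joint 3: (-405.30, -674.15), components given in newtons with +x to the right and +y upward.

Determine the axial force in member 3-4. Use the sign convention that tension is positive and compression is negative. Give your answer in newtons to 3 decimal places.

N=6 nodes, M=9 members, R=3 reactions → 2N=12, M+R=12
member 0 (0-1): L=3.2255, (cx,cy)=(0.2899,0.9571)
member 1 (0-2): L=1.6850, (cx,cy)=(1.0000,0.0000)
member 2 (1-2): L=3.1768, (cx,cy)=(0.2361,-0.9717)
member 3 (1-3): L=1.8316, (cx,cy)=(0.9876,0.1567)
member 4 (2-3): L=3.5363, (cx,cy)=(0.2995,0.9541)
member 5 (2-4): L=1.7220, (cx,cy)=(1.0000,0.0000)
member 6 (3-4): L=3.4385, (cx,cy)=(0.1928,-0.9812)
member 7 (3-5): L=1.7022, (cx,cy)=(0.9728,-0.2315)
member 8 (4-5): L=3.1411, (cx,cy)=(0.3161,0.9487)
solve A·x = −loads:
  F[0-1] = +572.5160 N (tension)
  F[0-2] = +1218.1100 N (tension)
  F[1-2] = -1536.7314 N (compression)
  F[1-3] = -1276.3748 N (compression)
  F[2-3] = +1565.1194 N (tension)
  F[2-4] = +386.6080 N (tension)
  F[3-4] = -2005.0691 N (compression)
  F[3-5] = +0.0000 N (tension)
  F[4-5] = -0.0000 N (compression)
  Rx@0 = -1384.0700 N
  Ry@0 = -547.9341 N
  Ry@4 = +1967.4441 N

-2005.069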